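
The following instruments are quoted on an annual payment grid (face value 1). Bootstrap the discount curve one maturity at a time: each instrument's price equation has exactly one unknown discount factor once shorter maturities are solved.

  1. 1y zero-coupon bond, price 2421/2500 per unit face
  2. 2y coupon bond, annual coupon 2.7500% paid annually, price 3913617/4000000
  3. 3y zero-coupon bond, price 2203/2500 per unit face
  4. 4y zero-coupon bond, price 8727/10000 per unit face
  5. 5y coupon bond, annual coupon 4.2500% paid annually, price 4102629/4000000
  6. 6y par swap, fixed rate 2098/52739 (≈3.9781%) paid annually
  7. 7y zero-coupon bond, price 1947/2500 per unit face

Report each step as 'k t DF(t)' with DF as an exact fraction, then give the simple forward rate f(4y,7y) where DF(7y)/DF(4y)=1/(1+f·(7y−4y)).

step 1 [1y] zero: DF = P = 2421/2500 ≈ 0.968400
step 2 [2y] bond c/1=11/400: DF=(3913617/4000000 − 11/400·(0.968400))/(1+11/400) = 9263/10000 ≈ 0.926300
step 3 [3y] zero: DF = P = 2203/2500 ≈ 0.881200
step 4 [4y] zero: DF = P = 8727/10000 ≈ 0.872700
step 5 [5y] bond c/1=17/400: DF=(4102629/4000000 − 17/400·(0.968400+0.926300+0.881200+0.872700))/(1+17/400) = 8351/10000 ≈ 0.835100
step 6 [6y] swap r/1=2098/52739: DF=(1 − 2098/52739·(0.968400+0.926300+0.881200+0.872700+0.835100))/(1+2098/52739) = 3951/5000 ≈ 0.790200
step 7 [7y] zero: DF = P = 1947/2500 ≈ 0.778800

1 1 2421/2500
2 2 9263/10000
3 3 2203/2500
4 4 8727/10000
5 5 8351/10000
6 6 3951/5000
7 7 1947/2500
f(4y,7y) = ((8727/10000)/(1947/2500) − 1)/(3) = 313/7788 ≈ 4.0190%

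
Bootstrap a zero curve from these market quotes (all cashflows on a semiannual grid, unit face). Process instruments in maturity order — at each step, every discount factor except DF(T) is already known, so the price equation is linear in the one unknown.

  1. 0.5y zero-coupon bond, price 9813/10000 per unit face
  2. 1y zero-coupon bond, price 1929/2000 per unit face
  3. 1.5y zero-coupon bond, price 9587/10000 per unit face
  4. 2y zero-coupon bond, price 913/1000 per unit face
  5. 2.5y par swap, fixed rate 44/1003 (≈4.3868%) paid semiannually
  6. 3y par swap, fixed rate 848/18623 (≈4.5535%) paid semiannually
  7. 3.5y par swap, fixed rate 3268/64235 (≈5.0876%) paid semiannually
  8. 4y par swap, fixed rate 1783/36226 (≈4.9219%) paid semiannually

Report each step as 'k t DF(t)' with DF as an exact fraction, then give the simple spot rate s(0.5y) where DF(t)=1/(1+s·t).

step 1 [0.5y] zero: DF = P = 9813/10000 ≈ 0.981300
step 2 [1y] zero: DF = P = 1929/2000 ≈ 0.964500
step 3 [1.5y] zero: DF = P = 9587/10000 ≈ 0.958700
step 4 [2y] zero: DF = P = 913/1000 ≈ 0.913000
step 5 [2.5y] swap r/2=22/1003: DF=(1 − 22/1003·(0.981300+0.964500+0.958700+0.913000))/(1+22/1003) = 4483/5000 ≈ 0.896600
step 6 [3y] swap r/2=424/18623: DF=(1 − 424/18623·(0.981300+0.964500+0.958700+0.913000+0.896600))/(1+424/18623) = 1091/1250 ≈ 0.872800
step 7 [3.5y] swap r/2=1634/64235: DF=(1 − 1634/64235·(0.981300+0.964500+0.958700+0.913000+0.896600+0.872800))/(1+1634/64235) = 4183/5000 ≈ 0.836600
step 8 [4y] swap r/2=1783/72452: DF=(1 − 1783/72452·(0.981300+0.964500+0.958700+0.913000+0.896600+0.872800+0.836600))/(1+1783/72452) = 8217/10000 ≈ 0.821700

1 1/2 9813/10000
2 1 1929/2000
3 3/2 9587/10000
4 2 913/1000
5 5/2 4483/5000
6 3 1091/1250
7 7/2 4183/5000
8 4 8217/10000
s(0.5y) = (1/(9813/10000) − 1)/(1/2) = 374/9813 ≈ 3.8113%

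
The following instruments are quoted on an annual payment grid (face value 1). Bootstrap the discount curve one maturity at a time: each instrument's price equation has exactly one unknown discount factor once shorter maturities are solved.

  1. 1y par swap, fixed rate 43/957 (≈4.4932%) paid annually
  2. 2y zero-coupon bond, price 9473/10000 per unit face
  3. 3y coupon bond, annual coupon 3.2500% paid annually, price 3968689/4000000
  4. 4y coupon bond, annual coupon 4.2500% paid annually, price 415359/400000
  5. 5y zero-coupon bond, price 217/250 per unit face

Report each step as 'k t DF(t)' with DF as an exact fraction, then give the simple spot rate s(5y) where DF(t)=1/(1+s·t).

1 1 957/1000
2 2 9473/10000
3 3 901/1000
4 4 8817/10000
5 5 217/250
s(5y) = (1/(217/250) − 1)/(5) = 33/1085 ≈ 3.0415%

step 1 [1y] swap r/1=43/957: DF=(1 − 43/957·(0))/(1+43/957) = 957/1000 ≈ 0.957000
step 2 [2y] zero: DF = P = 9473/10000 ≈ 0.947300
step 3 [3y] bond c/1=13/400: DF=(3968689/4000000 − 13/400·(0.957000+0.947300))/(1+13/400) = 901/1000 ≈ 0.901000
step 4 [4y] bond c/1=17/400: DF=(415359/400000 − 17/400·(0.957000+0.947300+0.901000))/(1+17/400) = 8817/10000 ≈ 0.881700
step 5 [5y] zero: DF = P = 217/250 ≈ 0.868000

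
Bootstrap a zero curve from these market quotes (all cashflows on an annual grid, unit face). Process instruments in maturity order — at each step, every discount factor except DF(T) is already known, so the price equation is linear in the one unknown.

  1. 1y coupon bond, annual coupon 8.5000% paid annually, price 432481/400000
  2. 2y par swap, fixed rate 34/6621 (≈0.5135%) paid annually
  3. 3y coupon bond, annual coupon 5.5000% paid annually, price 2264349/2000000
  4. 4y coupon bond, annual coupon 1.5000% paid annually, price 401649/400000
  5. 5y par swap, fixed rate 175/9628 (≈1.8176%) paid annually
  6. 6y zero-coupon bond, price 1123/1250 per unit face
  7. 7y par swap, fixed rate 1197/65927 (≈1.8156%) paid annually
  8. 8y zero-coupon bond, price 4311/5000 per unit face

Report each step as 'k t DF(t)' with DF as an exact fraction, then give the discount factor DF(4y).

1 1 1993/2000
2 2 4949/5000
3 3 606/625
4 4 591/625
5 5 73/80
6 6 1123/1250
7 7 8803/10000
8 8 4311/5000
DF(4y) = 591/625 ≈ 0.945600

step 1 [1y] bond c/1=17/200: DF=(432481/400000 − 17/200·(0))/(1+17/200) = 1993/2000 ≈ 0.996500
step 2 [2y] swap r/1=34/6621: DF=(1 − 34/6621·(0.996500))/(1+34/6621) = 4949/5000 ≈ 0.989800
step 3 [3y] bond c/1=11/200: DF=(2264349/2000000 − 11/200·(0.996500+0.989800))/(1+11/200) = 606/625 ≈ 0.969600
step 4 [4y] bond c/1=3/200: DF=(401649/400000 − 3/200·(0.996500+0.989800+0.969600))/(1+3/200) = 591/625 ≈ 0.945600
step 5 [5y] swap r/1=175/9628: DF=(1 − 175/9628·(0.996500+0.989800+0.969600+0.945600))/(1+175/9628) = 73/80 ≈ 0.912500
step 6 [6y] zero: DF = P = 1123/1250 ≈ 0.898400
step 7 [7y] swap r/1=1197/65927: DF=(1 − 1197/65927·(0.996500+0.989800+0.969600+0.945600+0.912500+0.898400))/(1+1197/65927) = 8803/10000 ≈ 0.880300
step 8 [8y] zero: DF = P = 4311/5000 ≈ 0.862200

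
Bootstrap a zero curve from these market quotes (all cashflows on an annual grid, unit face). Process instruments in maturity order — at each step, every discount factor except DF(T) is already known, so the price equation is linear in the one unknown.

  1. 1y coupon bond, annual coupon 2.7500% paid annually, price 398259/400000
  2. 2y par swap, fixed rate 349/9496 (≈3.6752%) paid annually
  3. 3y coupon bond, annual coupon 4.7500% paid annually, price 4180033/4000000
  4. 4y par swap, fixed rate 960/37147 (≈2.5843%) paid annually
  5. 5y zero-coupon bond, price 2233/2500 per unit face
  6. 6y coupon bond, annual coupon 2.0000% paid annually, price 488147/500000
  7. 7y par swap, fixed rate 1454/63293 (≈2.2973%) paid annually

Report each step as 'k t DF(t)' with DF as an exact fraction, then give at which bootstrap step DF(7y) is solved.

step 1 [1y] bond c/1=11/400: DF=(398259/400000 − 11/400·(0))/(1+11/400) = 969/1000 ≈ 0.969000
step 2 [2y] swap r/1=349/9496: DF=(1 − 349/9496·(0.969000))/(1+349/9496) = 4651/5000 ≈ 0.930200
step 3 [3y] bond c/1=19/400: DF=(4180033/4000000 − 19/400·(0.969000+0.930200))/(1+19/400) = 1823/2000 ≈ 0.911500
step 4 [4y] swap r/1=960/37147: DF=(1 − 960/37147·(0.969000+0.930200+0.911500))/(1+960/37147) = 113/125 ≈ 0.904000
step 5 [5y] zero: DF = P = 2233/2500 ≈ 0.893200
step 6 [6y] bond c/1=1/50: DF=(488147/500000 − 1/50·(0.969000+0.930200+0.911500+0.904000+0.893200))/(1+1/50) = 2167/2500 ≈ 0.866800
step 7 [7y] swap r/1=1454/63293: DF=(1 − 1454/63293·(0.969000+0.930200+0.911500+0.904000+0.893200+0.866800))/(1+1454/63293) = 4273/5000 ≈ 0.854600

1 1 969/1000
2 2 4651/5000
3 3 1823/2000
4 4 113/125
5 5 2233/2500
6 6 2167/2500
7 7 4273/5000
DF(7y) is solved at step 7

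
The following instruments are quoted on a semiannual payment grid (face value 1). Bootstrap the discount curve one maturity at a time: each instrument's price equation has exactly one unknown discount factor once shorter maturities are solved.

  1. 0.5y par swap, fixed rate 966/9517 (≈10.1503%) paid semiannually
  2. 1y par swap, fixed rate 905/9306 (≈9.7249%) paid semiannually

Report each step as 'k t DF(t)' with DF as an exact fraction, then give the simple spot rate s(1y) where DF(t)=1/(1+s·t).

1 1/2 9517/10000
2 1 1819/2000
s(1y) = (1/(1819/2000) − 1)/(1) = 181/1819 ≈ 9.9505%

step 1 [0.5y] swap r/2=483/9517: DF=(1 − 483/9517·(0))/(1+483/9517) = 9517/10000 ≈ 0.951700
step 2 [1y] swap r/2=905/18612: DF=(1 − 905/18612·(0.951700))/(1+905/18612) = 1819/2000 ≈ 0.909500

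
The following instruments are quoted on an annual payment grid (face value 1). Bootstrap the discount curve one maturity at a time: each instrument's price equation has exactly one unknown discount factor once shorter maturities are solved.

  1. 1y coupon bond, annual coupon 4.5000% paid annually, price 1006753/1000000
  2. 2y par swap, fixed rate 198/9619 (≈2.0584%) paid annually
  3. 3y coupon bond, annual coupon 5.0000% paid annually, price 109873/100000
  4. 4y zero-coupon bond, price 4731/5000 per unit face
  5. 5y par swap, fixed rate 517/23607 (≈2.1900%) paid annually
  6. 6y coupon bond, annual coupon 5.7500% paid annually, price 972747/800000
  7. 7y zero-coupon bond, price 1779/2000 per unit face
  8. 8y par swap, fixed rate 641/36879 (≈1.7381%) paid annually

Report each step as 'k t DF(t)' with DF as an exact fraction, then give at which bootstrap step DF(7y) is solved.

1 1 4817/5000
2 2 2401/2500
3 3 2387/2500
4 4 4731/5000
5 5 4483/5000
6 6 8931/10000
7 7 1779/2000
8 8 4359/5000
DF(7y) is solved at step 7

step 1 [1y] bond c/1=9/200: DF=(1006753/1000000 − 9/200·(0))/(1+9/200) = 4817/5000 ≈ 0.963400
step 2 [2y] swap r/1=198/9619: DF=(1 − 198/9619·(0.963400))/(1+198/9619) = 2401/2500 ≈ 0.960400
step 3 [3y] bond c/1=1/20: DF=(109873/100000 − 1/20·(0.963400+0.960400))/(1+1/20) = 2387/2500 ≈ 0.954800
step 4 [4y] zero: DF = P = 4731/5000 ≈ 0.946200
step 5 [5y] swap r/1=517/23607: DF=(1 − 517/23607·(0.963400+0.960400+0.954800+0.946200))/(1+517/23607) = 4483/5000 ≈ 0.896600
step 6 [6y] bond c/1=23/400: DF=(972747/800000 − 23/400·(0.963400+0.960400+0.954800+0.946200+0.896600))/(1+23/400) = 8931/10000 ≈ 0.893100
step 7 [7y] zero: DF = P = 1779/2000 ≈ 0.889500
step 8 [8y] swap r/1=641/36879: DF=(1 − 641/36879·(0.963400+0.960400+0.954800+0.946200+0.896600+0.893100+0.889500))/(1+641/36879) = 4359/5000 ≈ 0.871800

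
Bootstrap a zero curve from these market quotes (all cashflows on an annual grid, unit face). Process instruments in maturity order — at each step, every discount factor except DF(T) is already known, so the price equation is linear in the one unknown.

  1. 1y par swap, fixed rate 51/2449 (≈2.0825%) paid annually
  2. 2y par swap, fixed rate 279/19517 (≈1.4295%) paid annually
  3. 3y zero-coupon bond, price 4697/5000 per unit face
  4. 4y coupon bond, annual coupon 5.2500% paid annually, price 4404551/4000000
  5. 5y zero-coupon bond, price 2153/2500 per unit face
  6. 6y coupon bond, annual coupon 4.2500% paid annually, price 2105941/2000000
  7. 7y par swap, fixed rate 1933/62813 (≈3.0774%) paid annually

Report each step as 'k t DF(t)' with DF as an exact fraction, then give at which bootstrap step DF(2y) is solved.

1 1 2449/2500
2 2 9721/10000
3 3 4697/5000
4 4 451/500
5 5 2153/2500
6 6 8203/10000
7 7 8067/10000
DF(2y) is solved at step 2

step 1 [1y] swap r/1=51/2449: DF=(1 − 51/2449·(0))/(1+51/2449) = 2449/2500 ≈ 0.979600
step 2 [2y] swap r/1=279/19517: DF=(1 − 279/19517·(0.979600))/(1+279/19517) = 9721/10000 ≈ 0.972100
step 3 [3y] zero: DF = P = 4697/5000 ≈ 0.939400
step 4 [4y] bond c/1=21/400: DF=(4404551/4000000 − 21/400·(0.979600+0.972100+0.939400))/(1+21/400) = 451/500 ≈ 0.902000
step 5 [5y] zero: DF = P = 2153/2500 ≈ 0.861200
step 6 [6y] bond c/1=17/400: DF=(2105941/2000000 − 17/400·(0.979600+0.972100+0.939400+0.902000+0.861200))/(1+17/400) = 8203/10000 ≈ 0.820300
step 7 [7y] swap r/1=1933/62813: DF=(1 − 1933/62813·(0.979600+0.972100+0.939400+0.902000+0.861200+0.820300))/(1+1933/62813) = 8067/10000 ≈ 0.806700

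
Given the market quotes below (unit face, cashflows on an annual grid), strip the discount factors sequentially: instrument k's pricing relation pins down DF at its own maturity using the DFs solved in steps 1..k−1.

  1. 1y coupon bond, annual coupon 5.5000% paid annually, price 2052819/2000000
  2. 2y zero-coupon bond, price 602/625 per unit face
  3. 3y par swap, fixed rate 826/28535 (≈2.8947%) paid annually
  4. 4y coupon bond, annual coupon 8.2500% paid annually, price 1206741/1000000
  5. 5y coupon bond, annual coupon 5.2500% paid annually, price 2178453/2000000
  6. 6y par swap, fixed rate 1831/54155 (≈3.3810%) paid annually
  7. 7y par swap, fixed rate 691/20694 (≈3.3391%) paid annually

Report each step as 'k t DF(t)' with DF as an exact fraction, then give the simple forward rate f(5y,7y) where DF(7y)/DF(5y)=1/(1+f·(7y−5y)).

step 1 [1y] bond c/1=11/200: DF=(2052819/2000000 − 11/200·(0))/(1+11/200) = 9729/10000 ≈ 0.972900
step 2 [2y] zero: DF = P = 602/625 ≈ 0.963200
step 3 [3y] swap r/1=826/28535: DF=(1 − 826/28535·(0.972900+0.963200))/(1+826/28535) = 4587/5000 ≈ 0.917400
step 4 [4y] bond c/1=33/400: DF=(1206741/1000000 − 33/400·(0.972900+0.963200+0.917400))/(1+33/400) = 8973/10000 ≈ 0.897300
step 5 [5y] bond c/1=21/400: DF=(2178453/2000000 − 21/400·(0.972900+0.963200+0.917400+0.897300))/(1+21/400) = 4239/5000 ≈ 0.847800
step 6 [6y] swap r/1=1831/54155: DF=(1 − 1831/54155·(0.972900+0.963200+0.917400+0.897300+0.847800))/(1+1831/54155) = 8169/10000 ≈ 0.816900
step 7 [7y] swap r/1=691/20694: DF=(1 − 691/20694·(0.972900+0.963200+0.917400+0.897300+0.847800+0.816900))/(1+691/20694) = 7927/10000 ≈ 0.792700

1 1 9729/10000
2 2 602/625
3 3 4587/5000
4 4 8973/10000
5 5 4239/5000
6 6 8169/10000
7 7 7927/10000
f(5y,7y) = ((4239/5000)/(7927/10000) − 1)/(2) = 551/15854 ≈ 3.4755%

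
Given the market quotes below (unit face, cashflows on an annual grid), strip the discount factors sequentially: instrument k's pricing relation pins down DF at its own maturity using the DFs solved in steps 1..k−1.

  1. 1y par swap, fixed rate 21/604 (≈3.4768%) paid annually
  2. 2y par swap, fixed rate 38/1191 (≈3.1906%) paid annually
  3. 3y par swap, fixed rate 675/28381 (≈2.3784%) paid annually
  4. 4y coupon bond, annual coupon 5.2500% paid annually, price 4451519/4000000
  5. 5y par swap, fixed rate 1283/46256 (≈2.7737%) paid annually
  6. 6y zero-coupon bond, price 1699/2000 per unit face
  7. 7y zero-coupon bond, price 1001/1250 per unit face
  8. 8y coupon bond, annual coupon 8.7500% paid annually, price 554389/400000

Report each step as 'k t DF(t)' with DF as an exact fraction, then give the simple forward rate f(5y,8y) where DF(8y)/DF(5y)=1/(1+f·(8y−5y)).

1 1 604/625
2 2 587/625
3 3 373/400
4 4 4579/5000
5 5 8717/10000
6 6 1699/2000
7 7 1001/1250
8 8 1539/2000
f(5y,8y) = ((8717/10000)/(1539/2000) − 1)/(3) = 1022/23085 ≈ 4.4271%

step 1 [1y] swap r/1=21/604: DF=(1 − 21/604·(0))/(1+21/604) = 604/625 ≈ 0.966400
step 2 [2y] swap r/1=38/1191: DF=(1 − 38/1191·(0.966400))/(1+38/1191) = 587/625 ≈ 0.939200
step 3 [3y] swap r/1=675/28381: DF=(1 − 675/28381·(0.966400+0.939200))/(1+675/28381) = 373/400 ≈ 0.932500
step 4 [4y] bond c/1=21/400: DF=(4451519/4000000 − 21/400·(0.966400+0.939200+0.932500))/(1+21/400) = 4579/5000 ≈ 0.915800
step 5 [5y] swap r/1=1283/46256: DF=(1 − 1283/46256·(0.966400+0.939200+0.932500+0.915800))/(1+1283/46256) = 8717/10000 ≈ 0.871700
step 6 [6y] zero: DF = P = 1699/2000 ≈ 0.849500
step 7 [7y] zero: DF = P = 1001/1250 ≈ 0.800800
step 8 [8y] bond c/1=7/80: DF=(554389/400000 − 7/80·(0.966400+0.939200+0.932500+0.915800+0.871700+0.849500+0.800800))/(1+7/80) = 1539/2000 ≈ 0.769500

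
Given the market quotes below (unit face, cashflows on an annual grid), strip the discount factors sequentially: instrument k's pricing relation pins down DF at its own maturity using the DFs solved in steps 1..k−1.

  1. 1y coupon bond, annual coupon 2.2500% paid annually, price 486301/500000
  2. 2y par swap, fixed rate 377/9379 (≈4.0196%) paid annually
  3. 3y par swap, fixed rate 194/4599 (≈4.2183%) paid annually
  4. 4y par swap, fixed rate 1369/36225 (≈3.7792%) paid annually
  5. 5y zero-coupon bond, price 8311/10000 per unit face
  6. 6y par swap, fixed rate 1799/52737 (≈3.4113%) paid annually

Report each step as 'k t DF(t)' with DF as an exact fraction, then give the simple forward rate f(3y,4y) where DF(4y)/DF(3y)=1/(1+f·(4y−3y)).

1 1 1189/1250
2 2 4623/5000
3 3 2209/2500
4 4 8631/10000
5 5 8311/10000
6 6 8201/10000
f(3y,4y) = ((2209/2500)/(8631/10000) − 1)/(1) = 205/8631 ≈ 2.3752%

step 1 [1y] bond c/1=9/400: DF=(486301/500000 − 9/400·(0))/(1+9/400) = 1189/1250 ≈ 0.951200
step 2 [2y] swap r/1=377/9379: DF=(1 − 377/9379·(0.951200))/(1+377/9379) = 4623/5000 ≈ 0.924600
step 3 [3y] swap r/1=194/4599: DF=(1 − 194/4599·(0.951200+0.924600))/(1+194/4599) = 2209/2500 ≈ 0.883600
step 4 [4y] swap r/1=1369/36225: DF=(1 − 1369/36225·(0.951200+0.924600+0.883600))/(1+1369/36225) = 8631/10000 ≈ 0.863100
step 5 [5y] zero: DF = P = 8311/10000 ≈ 0.831100
step 6 [6y] swap r/1=1799/52737: DF=(1 − 1799/52737·(0.951200+0.924600+0.883600+0.863100+0.831100))/(1+1799/52737) = 8201/10000 ≈ 0.820100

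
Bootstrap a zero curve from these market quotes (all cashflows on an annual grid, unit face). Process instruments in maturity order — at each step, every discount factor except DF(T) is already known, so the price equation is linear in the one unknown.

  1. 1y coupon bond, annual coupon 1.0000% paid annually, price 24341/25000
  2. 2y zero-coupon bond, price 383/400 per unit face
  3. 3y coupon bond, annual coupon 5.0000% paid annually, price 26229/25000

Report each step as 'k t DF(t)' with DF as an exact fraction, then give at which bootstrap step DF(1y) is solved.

step 1 [1y] bond c/1=1/100: DF=(24341/25000 − 1/100·(0))/(1+1/100) = 241/250 ≈ 0.964000
step 2 [2y] zero: DF = P = 383/400 ≈ 0.957500
step 3 [3y] bond c/1=1/20: DF=(26229/25000 − 1/20·(0.964000+0.957500))/(1+1/20) = 9077/10000 ≈ 0.907700

1 1 241/250
2 2 383/400
3 3 9077/10000
DF(1y) is solved at step 1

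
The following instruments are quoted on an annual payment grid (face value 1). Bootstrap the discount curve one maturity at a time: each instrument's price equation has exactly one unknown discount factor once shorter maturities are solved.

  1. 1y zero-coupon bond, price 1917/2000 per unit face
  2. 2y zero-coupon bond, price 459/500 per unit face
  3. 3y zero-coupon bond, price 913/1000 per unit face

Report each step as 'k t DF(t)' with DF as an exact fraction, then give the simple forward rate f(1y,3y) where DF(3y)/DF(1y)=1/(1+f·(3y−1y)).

1 1 1917/2000
2 2 459/500
3 3 913/1000
f(1y,3y) = ((1917/2000)/(913/1000) − 1)/(2) = 91/3652 ≈ 2.4918%

step 1 [1y] zero: DF = P = 1917/2000 ≈ 0.958500
step 2 [2y] zero: DF = P = 459/500 ≈ 0.918000
step 3 [3y] zero: DF = P = 913/1000 ≈ 0.913000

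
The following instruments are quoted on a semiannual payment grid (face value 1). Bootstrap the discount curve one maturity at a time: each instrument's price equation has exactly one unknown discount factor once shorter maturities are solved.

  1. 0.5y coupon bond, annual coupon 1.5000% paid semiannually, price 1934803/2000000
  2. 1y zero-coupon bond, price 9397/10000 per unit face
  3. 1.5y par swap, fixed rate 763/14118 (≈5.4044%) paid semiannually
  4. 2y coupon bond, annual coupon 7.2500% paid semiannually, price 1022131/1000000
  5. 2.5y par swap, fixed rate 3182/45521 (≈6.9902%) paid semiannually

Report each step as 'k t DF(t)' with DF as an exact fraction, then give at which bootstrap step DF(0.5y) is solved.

step 1 [0.5y] bond c/2=3/400: DF=(1934803/2000000 − 3/400·(0))/(1+3/400) = 4801/5000 ≈ 0.960200
step 2 [1y] zero: DF = P = 9397/10000 ≈ 0.939700
step 3 [1.5y] swap r/2=763/28236: DF=(1 − 763/28236·(0.960200+0.939700))/(1+763/28236) = 9237/10000 ≈ 0.923700
step 4 [2y] bond c/2=29/800: DF=(1022131/1000000 − 29/800·(0.960200+0.939700+0.923700))/(1+29/800) = 2219/2500 ≈ 0.887600
step 5 [2.5y] swap r/2=1591/45521: DF=(1 − 1591/45521·(0.960200+0.939700+0.923700+0.887600))/(1+1591/45521) = 8409/10000 ≈ 0.840900

1 1/2 4801/5000
2 1 9397/10000
3 3/2 9237/10000
4 2 2219/2500
5 5/2 8409/10000
DF(0.5y) is solved at step 1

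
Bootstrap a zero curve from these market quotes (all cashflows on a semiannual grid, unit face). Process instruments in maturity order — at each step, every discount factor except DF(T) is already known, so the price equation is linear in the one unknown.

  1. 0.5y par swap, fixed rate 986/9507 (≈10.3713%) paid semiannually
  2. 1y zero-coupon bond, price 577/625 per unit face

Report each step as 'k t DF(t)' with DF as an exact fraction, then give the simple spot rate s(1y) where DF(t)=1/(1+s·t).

step 1 [0.5y] swap r/2=493/9507: DF=(1 − 493/9507·(0))/(1+493/9507) = 9507/10000 ≈ 0.950700
step 2 [1y] zero: DF = P = 577/625 ≈ 0.923200

1 1/2 9507/10000
2 1 577/625
s(1y) = (1/(577/625) − 1)/(1) = 48/577 ≈ 8.3189%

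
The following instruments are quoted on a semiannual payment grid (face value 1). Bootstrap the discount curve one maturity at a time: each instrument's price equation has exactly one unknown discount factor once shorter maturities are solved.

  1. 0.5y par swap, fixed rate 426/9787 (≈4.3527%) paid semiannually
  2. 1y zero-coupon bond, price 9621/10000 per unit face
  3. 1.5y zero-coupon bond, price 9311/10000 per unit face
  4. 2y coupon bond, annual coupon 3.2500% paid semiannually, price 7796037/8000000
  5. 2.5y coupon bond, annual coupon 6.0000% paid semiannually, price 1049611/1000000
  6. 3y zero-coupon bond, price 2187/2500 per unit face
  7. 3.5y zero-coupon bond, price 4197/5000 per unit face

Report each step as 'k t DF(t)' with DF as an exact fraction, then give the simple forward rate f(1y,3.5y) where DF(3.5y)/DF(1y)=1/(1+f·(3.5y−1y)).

step 1 [0.5y] swap r/2=213/9787: DF=(1 − 213/9787·(0))/(1+213/9787) = 9787/10000 ≈ 0.978700
step 2 [1y] zero: DF = P = 9621/10000 ≈ 0.962100
step 3 [1.5y] zero: DF = P = 9311/10000 ≈ 0.931100
step 4 [2y] bond c/2=13/800: DF=(7796037/8000000 − 13/800·(0.978700+0.962100+0.931100))/(1+13/800) = 913/1000 ≈ 0.913000
step 5 [2.5y] bond c/2=3/100: DF=(1049611/1000000 − 3/100·(0.978700+0.962100+0.931100+0.913000))/(1+3/100) = 568/625 ≈ 0.908800
step 6 [3y] zero: DF = P = 2187/2500 ≈ 0.874800
step 7 [3.5y] zero: DF = P = 4197/5000 ≈ 0.839400

1 1/2 9787/10000
2 1 9621/10000
3 3/2 9311/10000
4 2 913/1000
5 5/2 568/625
6 3 2187/2500
7 7/2 4197/5000
f(1y,3.5y) = ((9621/10000)/(4197/5000) − 1)/(5/2) = 409/6995 ≈ 5.8470%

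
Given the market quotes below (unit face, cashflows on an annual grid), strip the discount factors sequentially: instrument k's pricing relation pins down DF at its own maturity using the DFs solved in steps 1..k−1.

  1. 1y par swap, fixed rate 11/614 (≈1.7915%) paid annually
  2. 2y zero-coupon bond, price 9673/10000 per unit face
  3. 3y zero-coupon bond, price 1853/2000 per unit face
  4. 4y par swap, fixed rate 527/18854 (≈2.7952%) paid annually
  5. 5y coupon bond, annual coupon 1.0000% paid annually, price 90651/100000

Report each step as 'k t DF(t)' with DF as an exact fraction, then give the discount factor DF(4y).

1 1 614/625
2 2 9673/10000
3 3 1853/2000
4 4 4473/5000
5 5 4301/5000
DF(4y) = 4473/5000 ≈ 0.894600

step 1 [1y] swap r/1=11/614: DF=(1 − 11/614·(0))/(1+11/614) = 614/625 ≈ 0.982400
step 2 [2y] zero: DF = P = 9673/10000 ≈ 0.967300
step 3 [3y] zero: DF = P = 1853/2000 ≈ 0.926500
step 4 [4y] swap r/1=527/18854: DF=(1 − 527/18854·(0.982400+0.967300+0.926500))/(1+527/18854) = 4473/5000 ≈ 0.894600
step 5 [5y] bond c/1=1/100: DF=(90651/100000 − 1/100·(0.982400+0.967300+0.926500+0.894600))/(1+1/100) = 4301/5000 ≈ 0.860200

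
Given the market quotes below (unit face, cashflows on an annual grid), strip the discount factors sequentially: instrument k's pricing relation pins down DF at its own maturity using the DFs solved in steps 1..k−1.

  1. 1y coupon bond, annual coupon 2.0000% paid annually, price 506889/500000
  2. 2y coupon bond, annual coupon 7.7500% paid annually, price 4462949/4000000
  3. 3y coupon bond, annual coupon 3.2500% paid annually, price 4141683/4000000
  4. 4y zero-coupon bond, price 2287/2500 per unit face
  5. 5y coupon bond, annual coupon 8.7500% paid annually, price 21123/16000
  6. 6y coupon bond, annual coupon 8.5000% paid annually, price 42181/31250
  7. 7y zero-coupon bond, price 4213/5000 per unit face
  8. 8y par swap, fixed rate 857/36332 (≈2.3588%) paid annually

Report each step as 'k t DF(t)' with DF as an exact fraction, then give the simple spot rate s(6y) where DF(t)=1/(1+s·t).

1 1 9939/10000
2 2 241/250
3 3 2353/2500
4 4 2287/2500
5 5 9071/10000
6 6 4371/5000
7 7 4213/5000
8 8 4143/5000
s(6y) = (1/(4371/5000) − 1)/(6) = 629/26226 ≈ 2.3984%

step 1 [1y] bond c/1=1/50: DF=(506889/500000 − 1/50·(0))/(1+1/50) = 9939/10000 ≈ 0.993900
step 2 [2y] bond c/1=31/400: DF=(4462949/4000000 − 31/400·(0.993900))/(1+31/400) = 241/250 ≈ 0.964000
step 3 [3y] bond c/1=13/400: DF=(4141683/4000000 − 13/400·(0.993900+0.964000))/(1+13/400) = 2353/2500 ≈ 0.941200
step 4 [4y] zero: DF = P = 2287/2500 ≈ 0.914800
step 5 [5y] bond c/1=7/80: DF=(21123/16000 − 7/80·(0.993900+0.964000+0.941200+0.914800))/(1+7/80) = 9071/10000 ≈ 0.907100
step 6 [6y] bond c/1=17/200: DF=(42181/31250 − 17/200·(0.993900+0.964000+0.941200+0.914800+0.907100))/(1+17/200) = 4371/5000 ≈ 0.874200
step 7 [7y] zero: DF = P = 4213/5000 ≈ 0.842600
step 8 [8y] swap r/1=857/36332: DF=(1 − 857/36332·(0.993900+0.964000+0.941200+0.914800+0.907100+0.874200+0.842600))/(1+857/36332) = 4143/5000 ≈ 0.828600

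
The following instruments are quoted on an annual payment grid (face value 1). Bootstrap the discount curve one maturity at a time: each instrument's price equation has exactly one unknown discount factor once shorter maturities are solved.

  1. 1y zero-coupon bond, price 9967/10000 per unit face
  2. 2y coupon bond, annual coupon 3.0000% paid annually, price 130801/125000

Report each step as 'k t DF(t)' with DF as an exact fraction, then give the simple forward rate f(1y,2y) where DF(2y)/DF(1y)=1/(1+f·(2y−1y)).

1 1 9967/10000
2 2 9869/10000
f(1y,2y) = ((9967/10000)/(9869/10000) − 1)/(1) = 98/9869 ≈ 0.9930%

step 1 [1y] zero: DF = P = 9967/10000 ≈ 0.996700
step 2 [2y] bond c/1=3/100: DF=(130801/125000 − 3/100·(0.996700))/(1+3/100) = 9869/10000 ≈ 0.986900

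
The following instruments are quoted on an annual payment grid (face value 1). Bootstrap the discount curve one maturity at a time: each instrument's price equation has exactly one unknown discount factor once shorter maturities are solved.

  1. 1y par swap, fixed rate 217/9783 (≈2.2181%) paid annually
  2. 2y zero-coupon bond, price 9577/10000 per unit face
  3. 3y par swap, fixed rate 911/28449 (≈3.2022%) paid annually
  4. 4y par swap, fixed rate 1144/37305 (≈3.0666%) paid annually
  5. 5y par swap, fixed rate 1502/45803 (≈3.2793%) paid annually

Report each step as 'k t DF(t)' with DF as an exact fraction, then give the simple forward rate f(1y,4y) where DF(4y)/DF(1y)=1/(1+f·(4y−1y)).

1 1 9783/10000
2 2 9577/10000
3 3 9089/10000
4 4 1107/1250
5 5 4249/5000
f(1y,4y) = ((9783/10000)/(1107/1250) − 1)/(3) = 103/2952 ≈ 3.4892%

step 1 [1y] swap r/1=217/9783: DF=(1 − 217/9783·(0))/(1+217/9783) = 9783/10000 ≈ 0.978300
step 2 [2y] zero: DF = P = 9577/10000 ≈ 0.957700
step 3 [3y] swap r/1=911/28449: DF=(1 − 911/28449·(0.978300+0.957700))/(1+911/28449) = 9089/10000 ≈ 0.908900
step 4 [4y] swap r/1=1144/37305: DF=(1 − 1144/37305·(0.978300+0.957700+0.908900))/(1+1144/37305) = 1107/1250 ≈ 0.885600
step 5 [5y] swap r/1=1502/45803: DF=(1 − 1502/45803·(0.978300+0.957700+0.908900+0.885600))/(1+1502/45803) = 4249/5000 ≈ 0.849800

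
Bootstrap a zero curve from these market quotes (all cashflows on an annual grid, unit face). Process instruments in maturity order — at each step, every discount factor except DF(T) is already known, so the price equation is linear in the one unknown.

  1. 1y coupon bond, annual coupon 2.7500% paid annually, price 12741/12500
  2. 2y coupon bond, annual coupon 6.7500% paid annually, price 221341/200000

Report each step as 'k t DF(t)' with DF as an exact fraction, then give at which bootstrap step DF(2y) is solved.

step 1 [1y] bond c/1=11/400: DF=(12741/12500 − 11/400·(0))/(1+11/400) = 124/125 ≈ 0.992000
step 2 [2y] bond c/1=27/400: DF=(221341/200000 − 27/400·(0.992000))/(1+27/400) = 487/500 ≈ 0.974000

1 1 124/125
2 2 487/500
DF(2y) is solved at step 2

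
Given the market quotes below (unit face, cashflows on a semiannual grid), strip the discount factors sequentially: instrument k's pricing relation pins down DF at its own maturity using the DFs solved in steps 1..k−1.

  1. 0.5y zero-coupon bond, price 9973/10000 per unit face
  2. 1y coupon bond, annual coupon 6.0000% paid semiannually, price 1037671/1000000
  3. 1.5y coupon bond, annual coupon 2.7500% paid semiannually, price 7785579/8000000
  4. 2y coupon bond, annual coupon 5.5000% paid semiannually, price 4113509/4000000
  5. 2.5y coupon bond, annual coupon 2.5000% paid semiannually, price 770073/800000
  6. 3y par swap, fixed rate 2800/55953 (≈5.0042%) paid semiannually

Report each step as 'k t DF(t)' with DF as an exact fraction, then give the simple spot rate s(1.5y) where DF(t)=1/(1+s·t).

step 1 [0.5y] zero: DF = P = 9973/10000 ≈ 0.997300
step 2 [1y] bond c/2=3/100: DF=(1037671/1000000 − 3/100·(0.997300))/(1+3/100) = 1223/1250 ≈ 0.978400
step 3 [1.5y] bond c/2=11/800: DF=(7785579/8000000 − 11/800·(0.997300+0.978400))/(1+11/800) = 2333/2500 ≈ 0.933200
step 4 [2y] bond c/2=11/400: DF=(4113509/4000000 − 11/400·(0.997300+0.978400+0.933200))/(1+11/400) = 923/1000 ≈ 0.923000
step 5 [2.5y] bond c/2=1/80: DF=(770073/800000 − 1/80·(0.997300+0.978400+0.933200+0.923000))/(1+1/80) = 4517/5000 ≈ 0.903400
step 6 [3y] swap r/2=1400/55953: DF=(1 − 1400/55953·(0.997300+0.978400+0.933200+0.923000+0.903400))/(1+1400/55953) = 43/50 ≈ 0.860000

1 1/2 9973/10000
2 1 1223/1250
3 3/2 2333/2500
4 2 923/1000
5 5/2 4517/5000
6 3 43/50
s(1.5y) = (1/(2333/2500) − 1)/(3/2) = 334/6999 ≈ 4.7721%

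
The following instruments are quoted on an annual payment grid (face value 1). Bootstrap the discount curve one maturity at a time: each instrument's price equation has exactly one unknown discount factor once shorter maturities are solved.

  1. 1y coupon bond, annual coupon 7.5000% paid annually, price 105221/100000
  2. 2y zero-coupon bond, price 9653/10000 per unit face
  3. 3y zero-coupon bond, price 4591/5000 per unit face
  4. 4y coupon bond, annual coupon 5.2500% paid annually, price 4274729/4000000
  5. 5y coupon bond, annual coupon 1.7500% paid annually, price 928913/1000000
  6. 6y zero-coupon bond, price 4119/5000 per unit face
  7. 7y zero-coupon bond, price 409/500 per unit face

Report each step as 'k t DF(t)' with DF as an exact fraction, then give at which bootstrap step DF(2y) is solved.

1 1 2447/2500
2 2 9653/10000
3 3 4591/5000
4 4 4363/5000
5 5 8487/10000
6 6 4119/5000
7 7 409/500
DF(2y) is solved at step 2

step 1 [1y] bond c/1=3/40: DF=(105221/100000 − 3/40·(0))/(1+3/40) = 2447/2500 ≈ 0.978800
step 2 [2y] zero: DF = P = 9653/10000 ≈ 0.965300
step 3 [3y] zero: DF = P = 4591/5000 ≈ 0.918200
step 4 [4y] bond c/1=21/400: DF=(4274729/4000000 − 21/400·(0.978800+0.965300+0.918200))/(1+21/400) = 4363/5000 ≈ 0.872600
step 5 [5y] bond c/1=7/400: DF=(928913/1000000 − 7/400·(0.978800+0.965300+0.918200+0.872600))/(1+7/400) = 8487/10000 ≈ 0.848700
step 6 [6y] zero: DF = P = 4119/5000 ≈ 0.823800
step 7 [7y] zero: DF = P = 409/500 ≈ 0.818000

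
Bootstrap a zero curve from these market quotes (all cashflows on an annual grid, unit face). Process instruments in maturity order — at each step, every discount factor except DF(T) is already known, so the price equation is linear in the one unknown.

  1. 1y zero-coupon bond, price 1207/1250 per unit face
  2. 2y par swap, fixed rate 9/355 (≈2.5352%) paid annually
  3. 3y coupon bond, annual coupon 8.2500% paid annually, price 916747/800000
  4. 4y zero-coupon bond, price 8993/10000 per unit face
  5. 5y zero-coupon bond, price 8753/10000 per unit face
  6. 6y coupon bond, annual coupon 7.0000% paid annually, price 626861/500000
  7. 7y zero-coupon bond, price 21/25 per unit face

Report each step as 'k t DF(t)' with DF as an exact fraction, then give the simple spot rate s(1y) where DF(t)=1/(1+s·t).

1 1 1207/1250
2 2 4757/5000
3 3 73/80
4 4 8993/10000
5 5 8753/10000
6 6 1741/2000
7 7 21/25
s(1y) = (1/(1207/1250) − 1)/(1) = 43/1207 ≈ 3.5626%

step 1 [1y] zero: DF = P = 1207/1250 ≈ 0.965600
step 2 [2y] swap r/1=9/355: DF=(1 − 9/355·(0.965600))/(1+9/355) = 4757/5000 ≈ 0.951400
step 3 [3y] bond c/1=33/400: DF=(916747/800000 − 33/400·(0.965600+0.951400))/(1+33/400) = 73/80 ≈ 0.912500
step 4 [4y] zero: DF = P = 8993/10000 ≈ 0.899300
step 5 [5y] zero: DF = P = 8753/10000 ≈ 0.875300
step 6 [6y] bond c/1=7/100: DF=(626861/500000 − 7/100·(0.965600+0.951400+0.912500+0.899300+0.875300))/(1+7/100) = 1741/2000 ≈ 0.870500
step 7 [7y] zero: DF = P = 21/25 ≈ 0.840000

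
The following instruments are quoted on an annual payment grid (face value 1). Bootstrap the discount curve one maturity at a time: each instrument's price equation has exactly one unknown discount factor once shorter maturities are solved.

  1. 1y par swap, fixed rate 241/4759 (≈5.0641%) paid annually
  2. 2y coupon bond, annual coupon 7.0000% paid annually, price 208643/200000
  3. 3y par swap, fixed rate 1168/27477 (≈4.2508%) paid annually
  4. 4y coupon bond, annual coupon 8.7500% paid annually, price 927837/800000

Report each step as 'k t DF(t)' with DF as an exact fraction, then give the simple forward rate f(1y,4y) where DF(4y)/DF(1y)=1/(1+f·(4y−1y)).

1 1 4759/5000
2 2 9127/10000
3 3 552/625
4 4 4227/5000
f(1y,4y) = ((4759/5000)/(4227/5000) − 1)/(3) = 532/12681 ≈ 4.1953%

step 1 [1y] swap r/1=241/4759: DF=(1 − 241/4759·(0))/(1+241/4759) = 4759/5000 ≈ 0.951800
step 2 [2y] bond c/1=7/100: DF=(208643/200000 − 7/100·(0.951800))/(1+7/100) = 9127/10000 ≈ 0.912700
step 3 [3y] swap r/1=1168/27477: DF=(1 − 1168/27477·(0.951800+0.912700))/(1+1168/27477) = 552/625 ≈ 0.883200
step 4 [4y] bond c/1=7/80: DF=(927837/800000 − 7/80·(0.951800+0.912700+0.883200))/(1+7/80) = 4227/5000 ≈ 0.845400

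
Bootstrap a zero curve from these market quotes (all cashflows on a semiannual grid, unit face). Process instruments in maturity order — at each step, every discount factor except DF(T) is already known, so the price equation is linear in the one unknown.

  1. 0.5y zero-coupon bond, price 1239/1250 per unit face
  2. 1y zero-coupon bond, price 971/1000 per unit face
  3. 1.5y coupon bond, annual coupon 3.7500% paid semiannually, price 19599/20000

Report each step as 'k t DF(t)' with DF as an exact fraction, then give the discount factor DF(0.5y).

1 1/2 1239/1250
2 1 971/1000
3 3/2 4629/5000
DF(0.5y) = 1239/1250 ≈ 0.991200

step 1 [0.5y] zero: DF = P = 1239/1250 ≈ 0.991200
step 2 [1y] zero: DF = P = 971/1000 ≈ 0.971000
step 3 [1.5y] bond c/2=3/160: DF=(19599/20000 − 3/160·(0.991200+0.971000))/(1+3/160) = 4629/5000 ≈ 0.925800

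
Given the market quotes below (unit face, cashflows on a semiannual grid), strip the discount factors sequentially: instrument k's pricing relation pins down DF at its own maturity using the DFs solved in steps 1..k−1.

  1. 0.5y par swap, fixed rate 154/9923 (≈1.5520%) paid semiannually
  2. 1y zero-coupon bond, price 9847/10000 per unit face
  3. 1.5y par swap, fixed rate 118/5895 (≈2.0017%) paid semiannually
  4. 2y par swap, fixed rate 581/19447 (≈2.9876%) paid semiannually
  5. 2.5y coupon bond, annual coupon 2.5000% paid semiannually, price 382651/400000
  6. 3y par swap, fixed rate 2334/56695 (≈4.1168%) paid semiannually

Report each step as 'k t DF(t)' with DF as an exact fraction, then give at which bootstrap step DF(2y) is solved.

step 1 [0.5y] swap r/2=77/9923: DF=(1 − 77/9923·(0))/(1+77/9923) = 9923/10000 ≈ 0.992300
step 2 [1y] zero: DF = P = 9847/10000 ≈ 0.984700
step 3 [1.5y] swap r/2=59/5895: DF=(1 − 59/5895·(0.992300+0.984700))/(1+59/5895) = 1941/2000 ≈ 0.970500
step 4 [2y] swap r/2=581/38894: DF=(1 − 581/38894·(0.992300+0.984700+0.970500))/(1+581/38894) = 9419/10000 ≈ 0.941900
step 5 [2.5y] bond c/2=1/80: DF=(382651/400000 − 1/80·(0.992300+0.984700+0.970500+0.941900))/(1+1/80) = 1121/1250 ≈ 0.896800
step 6 [3y] swap r/2=1167/56695: DF=(1 − 1167/56695·(0.992300+0.984700+0.970500+0.941900+0.896800))/(1+1167/56695) = 8833/10000 ≈ 0.883300

1 1/2 9923/10000
2 1 9847/10000
3 3/2 1941/2000
4 2 9419/10000
5 5/2 1121/1250
6 3 8833/10000
DF(2y) is solved at step 4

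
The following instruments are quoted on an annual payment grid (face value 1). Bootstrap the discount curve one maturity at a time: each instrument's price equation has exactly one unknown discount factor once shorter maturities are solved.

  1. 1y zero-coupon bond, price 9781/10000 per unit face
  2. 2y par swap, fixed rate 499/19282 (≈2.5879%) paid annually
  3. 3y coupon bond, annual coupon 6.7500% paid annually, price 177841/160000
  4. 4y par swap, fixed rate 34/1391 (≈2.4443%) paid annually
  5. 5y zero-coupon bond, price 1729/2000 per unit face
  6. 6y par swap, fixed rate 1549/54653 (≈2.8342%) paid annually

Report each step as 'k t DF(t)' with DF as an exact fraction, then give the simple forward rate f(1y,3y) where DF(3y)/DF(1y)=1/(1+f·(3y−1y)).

1 1 9781/10000
2 2 9501/10000
3 3 9193/10000
4 4 4541/5000
5 5 1729/2000
6 6 8451/10000
f(1y,3y) = ((9781/10000)/(9193/10000) − 1)/(2) = 294/9193 ≈ 3.1981%

step 1 [1y] zero: DF = P = 9781/10000 ≈ 0.978100
step 2 [2y] swap r/1=499/19282: DF=(1 − 499/19282·(0.978100))/(1+499/19282) = 9501/10000 ≈ 0.950100
step 3 [3y] bond c/1=27/400: DF=(177841/160000 − 27/400·(0.978100+0.950100))/(1+27/400) = 9193/10000 ≈ 0.919300
step 4 [4y] swap r/1=34/1391: DF=(1 − 34/1391·(0.978100+0.950100+0.919300))/(1+34/1391) = 4541/5000 ≈ 0.908200
step 5 [5y] zero: DF = P = 1729/2000 ≈ 0.864500
step 6 [6y] swap r/1=1549/54653: DF=(1 − 1549/54653·(0.978100+0.950100+0.919300+0.908200+0.864500))/(1+1549/54653) = 8451/10000 ≈ 0.845100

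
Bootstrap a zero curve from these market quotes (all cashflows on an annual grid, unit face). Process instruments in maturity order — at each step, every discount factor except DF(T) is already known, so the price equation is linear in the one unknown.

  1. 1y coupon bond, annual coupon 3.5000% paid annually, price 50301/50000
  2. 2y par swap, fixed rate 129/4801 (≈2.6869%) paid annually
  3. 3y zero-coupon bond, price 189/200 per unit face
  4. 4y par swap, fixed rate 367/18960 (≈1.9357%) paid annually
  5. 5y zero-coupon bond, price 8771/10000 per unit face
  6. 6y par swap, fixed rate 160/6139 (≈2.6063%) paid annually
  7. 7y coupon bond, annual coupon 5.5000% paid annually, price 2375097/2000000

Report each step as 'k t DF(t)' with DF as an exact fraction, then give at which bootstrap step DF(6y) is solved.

step 1 [1y] bond c/1=7/200: DF=(50301/50000 − 7/200·(0))/(1+7/200) = 243/250 ≈ 0.972000
step 2 [2y] swap r/1=129/4801: DF=(1 − 129/4801·(0.972000))/(1+129/4801) = 2371/2500 ≈ 0.948400
step 3 [3y] zero: DF = P = 189/200 ≈ 0.945000
step 4 [4y] swap r/1=367/18960: DF=(1 − 367/18960·(0.972000+0.948400+0.945000))/(1+367/18960) = 4633/5000 ≈ 0.926600
step 5 [5y] zero: DF = P = 8771/10000 ≈ 0.877100
step 6 [6y] swap r/1=160/6139: DF=(1 − 160/6139·(0.972000+0.948400+0.945000+0.926600+0.877100))/(1+160/6139) = 107/125 ≈ 0.856000
step 7 [7y] bond c/1=11/200: DF=(2375097/2000000 − 11/200·(0.972000+0.948400+0.945000+0.926600+0.877100+0.856000))/(1+11/200) = 1047/1250 ≈ 0.837600

1 1 243/250
2 2 2371/2500
3 3 189/200
4 4 4633/5000
5 5 8771/10000
6 6 107/125
7 7 1047/1250
DF(6y) is solved at step 6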